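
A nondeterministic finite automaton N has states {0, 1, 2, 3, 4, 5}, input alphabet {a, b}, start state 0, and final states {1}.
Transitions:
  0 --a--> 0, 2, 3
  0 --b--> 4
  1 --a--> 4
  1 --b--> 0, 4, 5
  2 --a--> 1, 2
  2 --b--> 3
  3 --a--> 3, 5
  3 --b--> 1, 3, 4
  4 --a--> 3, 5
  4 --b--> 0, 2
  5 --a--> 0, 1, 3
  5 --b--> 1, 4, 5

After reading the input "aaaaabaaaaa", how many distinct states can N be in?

Start: {0}
read a: {0, 2, 3}
read a: {0, 1, 2, 3, 5}
read a: {0, 1, 2, 3, 4, 5}
read a: {0, 1, 2, 3, 4, 5}
read a: {0, 1, 2, 3, 4, 5}
read b: {0, 1, 2, 3, 4, 5}
read a: {0, 1, 2, 3, 4, 5}
read a: {0, 1, 2, 3, 4, 5}
read a: {0, 1, 2, 3, 4, 5}
read a: {0, 1, 2, 3, 4, 5}
read a: {0, 1, 2, 3, 4, 5}
Final reachable set {0, 1, 2, 3, 4, 5} has 6 states.

6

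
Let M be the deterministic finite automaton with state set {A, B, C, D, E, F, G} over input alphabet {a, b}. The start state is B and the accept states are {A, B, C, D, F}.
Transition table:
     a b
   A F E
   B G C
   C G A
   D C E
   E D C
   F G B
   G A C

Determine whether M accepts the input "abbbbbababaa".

B --a--> G
G --b--> C
C --b--> A
A --b--> E
E --b--> C
C --b--> A
A --a--> F
F --b--> B
B --a--> G
G --b--> C
C --a--> G
G --a--> A
End in state A, which is an accepting state.

accepted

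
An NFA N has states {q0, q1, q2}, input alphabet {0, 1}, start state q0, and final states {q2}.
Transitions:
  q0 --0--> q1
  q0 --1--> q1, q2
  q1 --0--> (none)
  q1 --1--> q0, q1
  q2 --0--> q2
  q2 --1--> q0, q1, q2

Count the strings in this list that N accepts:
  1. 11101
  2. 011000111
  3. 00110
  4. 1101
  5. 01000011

11101: accepted
011000111: accepted
00110: rejected
1101: accepted
01000011: rejected

3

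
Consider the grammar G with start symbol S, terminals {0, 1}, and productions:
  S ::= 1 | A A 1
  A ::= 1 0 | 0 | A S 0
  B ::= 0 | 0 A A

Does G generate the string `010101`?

S ⇒ AA1 ⇒ AS0A1 ⇒ 0S0A1 ⇒ 010A1 ⇒ 010101

yes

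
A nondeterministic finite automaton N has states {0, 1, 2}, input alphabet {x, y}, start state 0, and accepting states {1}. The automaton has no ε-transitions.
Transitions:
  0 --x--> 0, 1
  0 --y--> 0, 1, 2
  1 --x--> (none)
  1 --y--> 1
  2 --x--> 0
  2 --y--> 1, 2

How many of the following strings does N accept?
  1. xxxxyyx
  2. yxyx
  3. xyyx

3

xxxxyyx: accepted
yxyx: accepted
xyyx: accepted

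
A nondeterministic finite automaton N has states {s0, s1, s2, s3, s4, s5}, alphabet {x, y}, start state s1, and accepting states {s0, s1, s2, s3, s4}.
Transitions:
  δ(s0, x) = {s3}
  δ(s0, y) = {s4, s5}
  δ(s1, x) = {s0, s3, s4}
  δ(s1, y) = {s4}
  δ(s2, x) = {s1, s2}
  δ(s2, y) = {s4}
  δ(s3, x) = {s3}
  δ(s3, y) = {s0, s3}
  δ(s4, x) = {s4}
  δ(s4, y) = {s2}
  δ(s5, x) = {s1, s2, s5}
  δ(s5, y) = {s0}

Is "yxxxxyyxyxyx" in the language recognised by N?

accepted

Start: {s1}
read y: {s4}
read x: {s4}
read x: {s4}
read x: {s4}
read x: {s4}
read y: {s2}
read y: {s4}
read x: {s4}
read y: {s2}
read x: {s1, s2}
read y: {s4}
read x: {s4}
Reachable ∩ accepting = {s4} — nonempty.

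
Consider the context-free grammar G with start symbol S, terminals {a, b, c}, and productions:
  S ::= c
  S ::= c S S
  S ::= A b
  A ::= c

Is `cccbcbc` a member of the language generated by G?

S ⇒ cSS ⇒ ccSSS ⇒ ccAbSS ⇒ cccbSS ⇒ cccbAbS ⇒ cccbcbS ⇒ cccbcbc

yes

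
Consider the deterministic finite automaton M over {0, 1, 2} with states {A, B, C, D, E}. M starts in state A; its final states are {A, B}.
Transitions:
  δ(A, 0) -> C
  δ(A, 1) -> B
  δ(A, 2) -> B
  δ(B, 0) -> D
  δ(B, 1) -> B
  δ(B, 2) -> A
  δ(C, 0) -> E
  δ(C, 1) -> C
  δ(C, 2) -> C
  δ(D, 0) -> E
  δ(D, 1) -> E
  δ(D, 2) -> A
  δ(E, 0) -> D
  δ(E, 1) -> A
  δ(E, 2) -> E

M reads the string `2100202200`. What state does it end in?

E

A --2--> B
B --1--> B
B --0--> D
D --0--> E
E --2--> E
E --0--> D
D --2--> A
A --2--> B
B --0--> D
D --0--> E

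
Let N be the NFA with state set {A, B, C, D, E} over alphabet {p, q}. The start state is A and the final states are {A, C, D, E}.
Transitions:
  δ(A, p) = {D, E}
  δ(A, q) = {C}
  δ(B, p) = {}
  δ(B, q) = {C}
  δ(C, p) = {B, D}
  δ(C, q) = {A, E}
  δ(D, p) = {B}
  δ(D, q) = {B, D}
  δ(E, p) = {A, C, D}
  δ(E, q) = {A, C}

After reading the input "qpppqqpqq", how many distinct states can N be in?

Start: {A}
read q: {C}
read p: {B, D}
read p: {B}
read p: {}
The reachable set is empty and stays empty for the remaining 5 symbols.
Final reachable set {} has 0 states.

0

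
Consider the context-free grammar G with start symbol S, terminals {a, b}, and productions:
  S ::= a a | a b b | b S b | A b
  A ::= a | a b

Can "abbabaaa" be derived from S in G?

no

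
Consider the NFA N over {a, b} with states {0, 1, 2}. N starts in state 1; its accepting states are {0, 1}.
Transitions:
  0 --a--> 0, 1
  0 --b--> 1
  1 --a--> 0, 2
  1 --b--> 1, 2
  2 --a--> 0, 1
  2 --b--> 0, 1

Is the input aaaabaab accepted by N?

Start: {1}
read a: {0, 2}
read a: {0, 1}
read a: {0, 1, 2}
read a: {0, 1, 2}
read b: {0, 1, 2}
read a: {0, 1, 2}
read a: {0, 1, 2}
read b: {0, 1, 2}
Reachable ∩ accepting = {0, 1} — nonempty.

accepted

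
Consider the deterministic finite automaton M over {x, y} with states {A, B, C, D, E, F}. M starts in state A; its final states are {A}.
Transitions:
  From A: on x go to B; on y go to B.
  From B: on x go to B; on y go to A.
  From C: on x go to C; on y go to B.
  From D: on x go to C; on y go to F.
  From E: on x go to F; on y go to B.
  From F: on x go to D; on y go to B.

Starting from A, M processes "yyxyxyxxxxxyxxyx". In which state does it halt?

A --y--> B
B --y--> A
A --x--> B
B --y--> A
A --x--> B
B --y--> A
A --x--> B
B --x--> B
B --x--> B
B --x--> B
B --x--> B
B --y--> A
A --x--> B
B --x--> B
B --y--> A
A --x--> B

B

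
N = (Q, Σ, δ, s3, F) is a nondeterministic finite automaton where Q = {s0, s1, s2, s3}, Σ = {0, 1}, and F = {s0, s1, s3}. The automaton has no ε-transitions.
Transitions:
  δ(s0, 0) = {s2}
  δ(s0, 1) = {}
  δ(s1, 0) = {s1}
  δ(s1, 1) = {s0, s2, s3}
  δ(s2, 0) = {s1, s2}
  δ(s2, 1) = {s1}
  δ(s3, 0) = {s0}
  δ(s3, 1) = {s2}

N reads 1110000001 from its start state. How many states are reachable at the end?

Start: {s3}
read 1: {s2}
read 1: {s1}
read 1: {s0, s2, s3}
read 0: {s0, s1, s2}
read 0: {s1, s2}
read 0: {s1, s2}
read 0: {s1, s2}
read 0: {s1, s2}
read 0: {s1, s2}
read 1: {s0, s1, s2, s3}
Final reachable set {s0, s1, s2, s3} has 4 states.

4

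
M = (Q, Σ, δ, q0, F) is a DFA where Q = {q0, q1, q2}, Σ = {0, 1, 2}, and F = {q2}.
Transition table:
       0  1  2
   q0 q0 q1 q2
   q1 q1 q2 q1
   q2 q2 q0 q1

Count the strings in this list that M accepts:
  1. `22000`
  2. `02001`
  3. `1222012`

`22000`: rejected
`02001`: rejected
`1222012`: rejected

0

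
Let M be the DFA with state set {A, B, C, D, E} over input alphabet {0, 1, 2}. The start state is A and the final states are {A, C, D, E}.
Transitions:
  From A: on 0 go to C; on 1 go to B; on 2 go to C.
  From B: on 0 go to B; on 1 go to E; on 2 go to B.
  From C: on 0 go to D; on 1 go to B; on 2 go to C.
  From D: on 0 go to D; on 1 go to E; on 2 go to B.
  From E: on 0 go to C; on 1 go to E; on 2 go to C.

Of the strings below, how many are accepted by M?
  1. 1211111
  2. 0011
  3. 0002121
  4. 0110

1211111: accepted
0011: accepted
0002121: rejected
0110: accepted

3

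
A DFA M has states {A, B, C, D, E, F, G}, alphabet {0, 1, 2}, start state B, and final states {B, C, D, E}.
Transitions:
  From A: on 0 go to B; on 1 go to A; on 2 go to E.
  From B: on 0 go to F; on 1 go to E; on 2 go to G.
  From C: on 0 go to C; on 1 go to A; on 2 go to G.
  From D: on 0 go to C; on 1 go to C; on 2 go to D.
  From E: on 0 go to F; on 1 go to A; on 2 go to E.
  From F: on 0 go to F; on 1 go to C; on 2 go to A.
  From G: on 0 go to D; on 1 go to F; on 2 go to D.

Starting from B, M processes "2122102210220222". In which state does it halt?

D

B --2--> G
G --1--> F
F --2--> A
A --2--> E
E --1--> A
A --0--> B
B --2--> G
G --2--> D
D --1--> C
C --0--> C
C --2--> G
G --2--> D
D --0--> C
C --2--> G
G --2--> D
D --2--> D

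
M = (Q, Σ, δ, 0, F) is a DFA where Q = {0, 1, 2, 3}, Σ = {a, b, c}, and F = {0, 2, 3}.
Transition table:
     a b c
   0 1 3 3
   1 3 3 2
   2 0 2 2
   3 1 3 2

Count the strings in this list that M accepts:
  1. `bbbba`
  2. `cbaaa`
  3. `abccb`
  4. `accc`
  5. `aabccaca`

`bbbba`: rejected
`cbaaa`: rejected
`abccb`: accepted
`accc`: accepted
`aabccaca`: rejected

2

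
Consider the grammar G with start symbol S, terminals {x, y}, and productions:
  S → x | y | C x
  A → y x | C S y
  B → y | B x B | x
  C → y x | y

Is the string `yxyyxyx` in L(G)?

no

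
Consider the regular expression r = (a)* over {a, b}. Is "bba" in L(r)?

bba cannot be split into zero or more pieces each matching a.

no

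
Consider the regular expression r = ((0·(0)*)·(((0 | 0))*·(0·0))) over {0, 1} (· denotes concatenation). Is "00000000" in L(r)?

Split as 0·0000000: (0·(0)*) matches 0 and (((0|0))*·(0·0)) matches 0000000.

yes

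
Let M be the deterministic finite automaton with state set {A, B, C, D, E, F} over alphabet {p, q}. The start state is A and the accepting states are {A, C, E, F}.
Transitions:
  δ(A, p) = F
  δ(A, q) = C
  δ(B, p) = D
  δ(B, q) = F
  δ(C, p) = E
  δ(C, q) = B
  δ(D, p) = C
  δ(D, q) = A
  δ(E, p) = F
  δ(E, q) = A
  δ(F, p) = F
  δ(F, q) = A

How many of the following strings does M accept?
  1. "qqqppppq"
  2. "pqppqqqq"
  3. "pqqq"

"qqqppppq": accepted
"pqppqqqq": accepted
"pqqq": rejected

2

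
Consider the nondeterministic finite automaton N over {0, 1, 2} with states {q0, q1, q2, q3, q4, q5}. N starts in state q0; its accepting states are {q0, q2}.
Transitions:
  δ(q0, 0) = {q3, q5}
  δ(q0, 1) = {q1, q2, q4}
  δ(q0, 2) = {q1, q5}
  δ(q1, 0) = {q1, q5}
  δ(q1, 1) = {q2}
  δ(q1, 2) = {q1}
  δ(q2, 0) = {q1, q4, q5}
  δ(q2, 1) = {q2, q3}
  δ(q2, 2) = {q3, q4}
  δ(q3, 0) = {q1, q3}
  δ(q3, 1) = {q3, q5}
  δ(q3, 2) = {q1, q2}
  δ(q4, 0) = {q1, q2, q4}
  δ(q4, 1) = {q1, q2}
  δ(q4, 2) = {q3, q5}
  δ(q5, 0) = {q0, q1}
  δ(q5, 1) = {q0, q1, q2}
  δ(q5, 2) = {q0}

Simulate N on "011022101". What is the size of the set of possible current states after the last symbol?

Start: {q0}
read 0: {q3, q5}
read 1: {q0, q1, q2, q3, q5}
read 1: {q0, q1, q2, q3, q4, q5}
read 0: {q0, q1, q2, q3, q4, q5}
read 2: {q0, q1, q2, q3, q4, q5}
read 2: {q0, q1, q2, q3, q4, q5}
read 1: {q0, q1, q2, q3, q4, q5}
read 0: {q0, q1, q2, q3, q4, q5}
read 1: {q0, q1, q2, q3, q4, q5}
Final reachable set {q0, q1, q2, q3, q4, q5} has 6 states.

6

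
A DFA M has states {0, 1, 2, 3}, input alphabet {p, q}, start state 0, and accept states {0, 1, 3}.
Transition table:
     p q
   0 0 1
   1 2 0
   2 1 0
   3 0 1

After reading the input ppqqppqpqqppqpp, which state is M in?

0 --p--> 0
0 --p--> 0
0 --q--> 1
1 --q--> 0
0 --p--> 0
0 --p--> 0
0 --q--> 1
1 --p--> 2
2 --q--> 0
0 --q--> 1
1 --p--> 2
2 --p--> 1
1 --q--> 0
0 --p--> 0
0 --p--> 0

0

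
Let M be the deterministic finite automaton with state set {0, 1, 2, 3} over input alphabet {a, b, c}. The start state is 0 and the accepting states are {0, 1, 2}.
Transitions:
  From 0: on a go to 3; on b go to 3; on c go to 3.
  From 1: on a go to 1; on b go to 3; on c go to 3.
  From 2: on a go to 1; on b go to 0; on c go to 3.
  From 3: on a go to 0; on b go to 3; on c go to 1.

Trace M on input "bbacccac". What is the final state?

3

0 --b--> 3
3 --b--> 3
3 --a--> 0
0 --c--> 3
3 --c--> 1
1 --c--> 3
3 --a--> 0
0 --c--> 3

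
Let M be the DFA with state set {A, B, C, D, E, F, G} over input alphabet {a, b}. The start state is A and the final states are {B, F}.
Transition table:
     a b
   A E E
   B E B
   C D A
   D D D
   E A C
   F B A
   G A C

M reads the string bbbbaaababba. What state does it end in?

D

A --b--> E
E --b--> C
C --b--> A
A --b--> E
E --a--> A
A --a--> E
E --a--> A
A --b--> E
E --a--> A
A --b--> E
E --b--> C
C --a--> D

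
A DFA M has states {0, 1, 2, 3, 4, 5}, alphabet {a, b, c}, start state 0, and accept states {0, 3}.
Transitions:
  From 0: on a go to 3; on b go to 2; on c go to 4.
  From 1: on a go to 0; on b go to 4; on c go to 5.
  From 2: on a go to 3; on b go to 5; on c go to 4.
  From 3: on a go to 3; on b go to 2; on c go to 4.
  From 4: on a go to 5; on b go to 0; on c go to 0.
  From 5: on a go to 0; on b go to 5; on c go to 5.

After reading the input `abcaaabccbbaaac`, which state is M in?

4

0 --a--> 3
3 --b--> 2
2 --c--> 4
4 --a--> 5
5 --a--> 0
0 --a--> 3
3 --b--> 2
2 --c--> 4
4 --c--> 0
0 --b--> 2
2 --b--> 5
5 --a--> 0
0 --a--> 3
3 --a--> 3
3 --c--> 4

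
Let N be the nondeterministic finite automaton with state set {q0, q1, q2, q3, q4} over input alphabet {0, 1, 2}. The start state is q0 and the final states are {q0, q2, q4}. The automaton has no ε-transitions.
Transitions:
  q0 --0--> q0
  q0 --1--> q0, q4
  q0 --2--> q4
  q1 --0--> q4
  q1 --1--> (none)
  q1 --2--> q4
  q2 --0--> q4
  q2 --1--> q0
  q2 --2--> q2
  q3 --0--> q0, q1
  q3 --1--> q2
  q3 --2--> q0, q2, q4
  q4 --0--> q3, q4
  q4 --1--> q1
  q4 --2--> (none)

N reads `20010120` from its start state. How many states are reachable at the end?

Start: {q0}
read 2: {q4}
read 0: {q3, q4}
read 0: {q0, q1, q3, q4}
read 1: {q0, q1, q2, q4}
read 0: {q0, q3, q4}
read 1: {q0, q1, q2, q4}
read 2: {q2, q4}
read 0: {q3, q4}
Final reachable set {q3, q4} has 2 states.

2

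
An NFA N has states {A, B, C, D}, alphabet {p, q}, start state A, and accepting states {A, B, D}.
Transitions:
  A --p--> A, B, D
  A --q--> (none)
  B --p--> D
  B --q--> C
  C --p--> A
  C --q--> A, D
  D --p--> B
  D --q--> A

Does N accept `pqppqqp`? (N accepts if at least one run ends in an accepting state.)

Start: {A}
read p: {A, B, D}
read q: {A, C}
read p: {A, B, D}
read p: {A, B, D}
read q: {A, C}
read q: {A, D}
read p: {A, B, D}
Reachable ∩ accepting = {A, B, D} — nonempty.

accepted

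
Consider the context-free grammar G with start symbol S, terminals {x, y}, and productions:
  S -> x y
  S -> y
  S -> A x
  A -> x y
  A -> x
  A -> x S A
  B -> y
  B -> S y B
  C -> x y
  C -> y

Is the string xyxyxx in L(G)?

yes

S ⇒ Ax ⇒ xSAx ⇒ xyAx ⇒ xyxSAx ⇒ xyxyAx ⇒ xyxyxx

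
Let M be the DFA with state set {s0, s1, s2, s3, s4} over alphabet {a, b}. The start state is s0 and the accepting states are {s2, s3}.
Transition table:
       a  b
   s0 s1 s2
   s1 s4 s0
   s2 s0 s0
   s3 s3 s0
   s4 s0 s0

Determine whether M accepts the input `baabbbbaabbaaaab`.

s0 --b--> s2
s2 --a--> s0
s0 --a--> s1
s1 --b--> s0
s0 --b--> s2
s2 --b--> s0
s0 --b--> s2
s2 --a--> s0
s0 --a--> s1
s1 --b--> s0
s0 --b--> s2
s2 --a--> s0
s0 --a--> s1
s1 --a--> s4
s4 --a--> s0
s0 --b--> s2
End in state s2, which is an accepting state.

accepted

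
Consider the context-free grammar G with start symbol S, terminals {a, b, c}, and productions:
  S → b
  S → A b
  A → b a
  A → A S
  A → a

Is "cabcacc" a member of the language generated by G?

no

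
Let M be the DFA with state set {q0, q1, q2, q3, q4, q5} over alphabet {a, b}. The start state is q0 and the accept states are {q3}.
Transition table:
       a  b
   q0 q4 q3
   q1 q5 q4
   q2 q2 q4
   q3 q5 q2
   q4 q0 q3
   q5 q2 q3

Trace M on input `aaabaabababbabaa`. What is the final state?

q0 --a--> q4
q4 --a--> q0
q0 --a--> q4
q4 --b--> q3
q3 --a--> q5
q5 --a--> q2
q2 --b--> q4
q4 --a--> q0
q0 --b--> q3
q3 --a--> q5
q5 --b--> q3
q3 --b--> q2
q2 --a--> q2
q2 --b--> q4
q4 --a--> q0
q0 --a--> q4

q4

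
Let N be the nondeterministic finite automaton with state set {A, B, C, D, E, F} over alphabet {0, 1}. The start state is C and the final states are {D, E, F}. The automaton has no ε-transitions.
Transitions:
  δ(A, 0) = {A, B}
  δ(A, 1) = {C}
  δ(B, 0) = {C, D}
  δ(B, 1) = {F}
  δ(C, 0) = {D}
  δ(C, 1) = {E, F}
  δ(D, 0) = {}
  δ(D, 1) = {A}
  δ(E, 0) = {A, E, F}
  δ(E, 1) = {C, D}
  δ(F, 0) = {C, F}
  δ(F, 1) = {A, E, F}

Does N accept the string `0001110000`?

Start: {C}
read 0: {D}
read 0: {}
The reachable set is empty and stays empty for the remaining 8 symbols.
Reachable ∩ accepting = {} — empty.

rejected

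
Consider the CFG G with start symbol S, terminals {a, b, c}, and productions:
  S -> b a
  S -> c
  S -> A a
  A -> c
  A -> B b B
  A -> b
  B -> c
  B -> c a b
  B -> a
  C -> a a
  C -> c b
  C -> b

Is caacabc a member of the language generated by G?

no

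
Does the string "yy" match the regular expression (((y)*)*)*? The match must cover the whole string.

yes

Split into 2 pieces y · y; each matches ((y)*)*.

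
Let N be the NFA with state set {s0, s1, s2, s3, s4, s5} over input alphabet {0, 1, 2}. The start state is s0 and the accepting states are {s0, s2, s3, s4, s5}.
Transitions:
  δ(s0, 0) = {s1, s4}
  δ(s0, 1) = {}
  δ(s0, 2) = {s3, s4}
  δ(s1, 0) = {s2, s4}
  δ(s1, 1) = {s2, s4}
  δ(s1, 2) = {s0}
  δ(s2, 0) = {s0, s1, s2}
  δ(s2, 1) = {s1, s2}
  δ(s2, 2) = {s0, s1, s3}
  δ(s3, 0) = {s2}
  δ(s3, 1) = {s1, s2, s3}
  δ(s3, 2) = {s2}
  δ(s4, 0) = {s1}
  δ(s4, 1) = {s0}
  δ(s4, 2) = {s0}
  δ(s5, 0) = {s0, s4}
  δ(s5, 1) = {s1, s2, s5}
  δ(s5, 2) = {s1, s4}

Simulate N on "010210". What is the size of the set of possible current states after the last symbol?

Start: {s0}
read 0: {s1, s4}
read 1: {s0, s2, s4}
read 0: {s0, s1, s2, s4}
read 2: {s0, s1, s3, s4}
read 1: {s0, s1, s2, s3, s4}
read 0: {s0, s1, s2, s4}
Final reachable set {s0, s1, s2, s4} has 4 states.

4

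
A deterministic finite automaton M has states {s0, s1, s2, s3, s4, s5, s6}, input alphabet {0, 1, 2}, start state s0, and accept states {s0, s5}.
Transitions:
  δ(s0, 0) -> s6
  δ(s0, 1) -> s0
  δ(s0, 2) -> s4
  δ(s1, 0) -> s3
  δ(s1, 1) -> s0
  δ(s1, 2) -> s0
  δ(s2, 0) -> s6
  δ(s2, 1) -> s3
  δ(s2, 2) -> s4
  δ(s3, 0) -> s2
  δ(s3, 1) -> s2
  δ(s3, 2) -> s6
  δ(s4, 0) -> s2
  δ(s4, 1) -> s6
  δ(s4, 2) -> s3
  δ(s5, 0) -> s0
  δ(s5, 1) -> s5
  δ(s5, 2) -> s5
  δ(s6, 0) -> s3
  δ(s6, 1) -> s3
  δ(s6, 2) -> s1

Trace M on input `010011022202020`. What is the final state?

s2

s0 --0--> s6
s6 --1--> s3
s3 --0--> s2
s2 --0--> s6
s6 --1--> s3
s3 --1--> s2
s2 --0--> s6
s6 --2--> s1
s1 --2--> s0
s0 --2--> s4
s4 --0--> s2
s2 --2--> s4
s4 --0--> s2
s2 --2--> s4
s4 --0--> s2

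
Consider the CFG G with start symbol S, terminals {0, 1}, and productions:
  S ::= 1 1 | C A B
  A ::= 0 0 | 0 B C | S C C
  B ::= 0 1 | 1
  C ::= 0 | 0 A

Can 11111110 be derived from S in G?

no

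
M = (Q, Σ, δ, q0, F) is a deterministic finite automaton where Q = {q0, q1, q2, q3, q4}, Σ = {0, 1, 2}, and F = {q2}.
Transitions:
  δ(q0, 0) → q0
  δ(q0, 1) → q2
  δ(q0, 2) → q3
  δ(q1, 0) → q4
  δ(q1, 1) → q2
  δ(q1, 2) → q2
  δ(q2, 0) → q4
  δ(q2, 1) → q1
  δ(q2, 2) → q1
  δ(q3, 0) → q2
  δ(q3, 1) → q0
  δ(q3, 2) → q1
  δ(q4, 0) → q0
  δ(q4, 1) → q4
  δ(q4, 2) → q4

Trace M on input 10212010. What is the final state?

q0 --1--> q2
q2 --0--> q4
q4 --2--> q4
q4 --1--> q4
q4 --2--> q4
q4 --0--> q0
q0 --1--> q2
q2 --0--> q4

q4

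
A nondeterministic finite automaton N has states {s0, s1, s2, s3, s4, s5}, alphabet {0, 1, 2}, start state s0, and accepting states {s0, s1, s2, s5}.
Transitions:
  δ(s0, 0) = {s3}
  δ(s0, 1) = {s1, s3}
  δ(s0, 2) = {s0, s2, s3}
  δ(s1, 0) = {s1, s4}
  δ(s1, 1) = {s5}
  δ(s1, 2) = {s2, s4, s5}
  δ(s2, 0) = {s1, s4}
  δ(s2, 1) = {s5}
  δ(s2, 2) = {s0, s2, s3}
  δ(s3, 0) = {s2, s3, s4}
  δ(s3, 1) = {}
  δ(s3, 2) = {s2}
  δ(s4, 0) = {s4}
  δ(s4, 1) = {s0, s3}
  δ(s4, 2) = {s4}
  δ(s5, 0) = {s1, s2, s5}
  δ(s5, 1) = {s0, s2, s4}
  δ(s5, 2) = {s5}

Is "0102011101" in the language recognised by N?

rejected

Start: {s0}
read 0: {s3}
read 1: {}
The reachable set is empty and stays empty for the remaining 8 symbols.
Reachable ∩ accepting = {} — empty.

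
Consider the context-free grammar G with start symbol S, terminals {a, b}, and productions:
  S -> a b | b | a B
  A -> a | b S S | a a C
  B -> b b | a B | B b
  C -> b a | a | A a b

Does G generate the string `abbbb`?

S ⇒ aB ⇒ aBb ⇒ aBbb ⇒ abbbb

yes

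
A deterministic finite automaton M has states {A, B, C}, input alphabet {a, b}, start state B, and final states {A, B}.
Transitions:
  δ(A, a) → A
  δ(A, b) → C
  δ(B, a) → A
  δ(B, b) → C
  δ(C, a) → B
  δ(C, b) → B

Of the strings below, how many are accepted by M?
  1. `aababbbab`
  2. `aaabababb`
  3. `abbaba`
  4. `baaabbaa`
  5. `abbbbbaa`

4

`aababbbab`: rejected
`aaabababb`: accepted
`abbaba`: accepted
`baaabbaa`: accepted
`abbbbbaa`: accepted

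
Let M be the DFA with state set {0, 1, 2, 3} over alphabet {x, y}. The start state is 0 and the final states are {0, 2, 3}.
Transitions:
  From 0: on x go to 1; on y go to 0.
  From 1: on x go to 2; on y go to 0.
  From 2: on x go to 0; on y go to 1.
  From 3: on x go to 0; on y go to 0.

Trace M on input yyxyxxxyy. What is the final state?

0

0 --y--> 0
0 --y--> 0
0 --x--> 1
1 --y--> 0
0 --x--> 1
1 --x--> 2
2 --x--> 0
0 --y--> 0
0 --y--> 0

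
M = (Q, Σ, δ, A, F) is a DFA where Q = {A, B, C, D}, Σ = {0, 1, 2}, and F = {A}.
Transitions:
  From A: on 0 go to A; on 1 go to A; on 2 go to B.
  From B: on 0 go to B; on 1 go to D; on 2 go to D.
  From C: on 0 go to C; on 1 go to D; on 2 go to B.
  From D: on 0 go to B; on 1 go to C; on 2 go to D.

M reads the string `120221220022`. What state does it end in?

A --1--> A
A --2--> B
B --0--> B
B --2--> D
D --2--> D
D --1--> C
C --2--> B
B --2--> D
D --0--> B
B --0--> B
B --2--> D
D --2--> D

D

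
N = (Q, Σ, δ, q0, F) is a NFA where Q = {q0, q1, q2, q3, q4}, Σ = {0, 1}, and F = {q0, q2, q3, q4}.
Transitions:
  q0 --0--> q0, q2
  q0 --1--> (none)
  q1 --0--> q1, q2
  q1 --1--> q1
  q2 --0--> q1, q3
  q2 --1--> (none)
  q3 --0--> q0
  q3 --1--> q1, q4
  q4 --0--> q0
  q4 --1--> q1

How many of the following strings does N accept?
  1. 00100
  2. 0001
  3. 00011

00100: accepted
0001: accepted
00011: rejected

2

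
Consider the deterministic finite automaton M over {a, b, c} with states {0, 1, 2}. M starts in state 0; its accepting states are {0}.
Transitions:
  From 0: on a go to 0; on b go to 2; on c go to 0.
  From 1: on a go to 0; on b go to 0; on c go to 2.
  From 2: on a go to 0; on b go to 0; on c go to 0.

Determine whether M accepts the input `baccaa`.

0 --b--> 2
2 --a--> 0
0 --c--> 0
0 --c--> 0
0 --a--> 0
0 --a--> 0
End in state 0, which is an accepting state.

accepted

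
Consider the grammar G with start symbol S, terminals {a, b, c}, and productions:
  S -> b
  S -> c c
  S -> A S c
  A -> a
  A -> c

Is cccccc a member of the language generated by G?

yes

S ⇒ ASc ⇒ cSc ⇒ cAScc ⇒ ccScc ⇒ cccccc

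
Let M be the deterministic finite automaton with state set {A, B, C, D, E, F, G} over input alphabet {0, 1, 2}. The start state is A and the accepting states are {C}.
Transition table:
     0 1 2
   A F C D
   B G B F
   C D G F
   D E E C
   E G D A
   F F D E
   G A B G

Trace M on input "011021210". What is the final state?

E

A --0--> F
F --1--> D
D --1--> E
E --0--> G
G --2--> G
G --1--> B
B --2--> F
F --1--> D
D --0--> E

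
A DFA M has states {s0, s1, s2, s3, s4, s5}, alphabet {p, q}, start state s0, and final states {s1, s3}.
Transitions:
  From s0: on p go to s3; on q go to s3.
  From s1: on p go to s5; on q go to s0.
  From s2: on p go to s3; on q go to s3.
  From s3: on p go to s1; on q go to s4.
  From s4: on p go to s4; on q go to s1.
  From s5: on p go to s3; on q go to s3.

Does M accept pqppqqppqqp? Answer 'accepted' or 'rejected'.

s0 --p--> s3
s3 --q--> s4
s4 --p--> s4
s4 --p--> s4
s4 --q--> s1
s1 --q--> s0
s0 --p--> s3
s3 --p--> s1
s1 --q--> s0
s0 --q--> s3
s3 --p--> s1
End in state s1, which is an accepting state.

accepted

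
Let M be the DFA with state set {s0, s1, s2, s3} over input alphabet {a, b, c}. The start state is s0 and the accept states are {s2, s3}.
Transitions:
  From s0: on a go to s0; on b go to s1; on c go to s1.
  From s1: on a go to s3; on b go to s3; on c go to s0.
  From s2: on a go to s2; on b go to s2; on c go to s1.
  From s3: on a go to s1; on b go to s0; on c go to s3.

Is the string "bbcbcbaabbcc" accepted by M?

s0 --b--> s1
s1 --b--> s3
s3 --c--> s3
s3 --b--> s0
s0 --c--> s1
s1 --b--> s3
s3 --a--> s1
s1 --a--> s3
s3 --b--> s0
s0 --b--> s1
s1 --c--> s0
s0 --c--> s1
End in state s1, which is not an accepting state.

rejected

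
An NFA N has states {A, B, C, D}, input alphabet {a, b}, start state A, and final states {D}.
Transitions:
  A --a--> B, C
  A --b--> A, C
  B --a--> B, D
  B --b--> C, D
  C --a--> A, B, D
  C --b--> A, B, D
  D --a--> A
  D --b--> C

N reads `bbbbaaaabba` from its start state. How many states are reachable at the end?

4

Start: {A}
read b: {A, C}
read b: {A, B, C, D}
read b: {A, B, C, D}
read b: {A, B, C, D}
read a: {A, B, C, D}
read a: {A, B, C, D}
read a: {A, B, C, D}
read a: {A, B, C, D}
read b: {A, B, C, D}
read b: {A, B, C, D}
read a: {A, B, C, D}
Final reachable set {A, B, C, D} has 4 states.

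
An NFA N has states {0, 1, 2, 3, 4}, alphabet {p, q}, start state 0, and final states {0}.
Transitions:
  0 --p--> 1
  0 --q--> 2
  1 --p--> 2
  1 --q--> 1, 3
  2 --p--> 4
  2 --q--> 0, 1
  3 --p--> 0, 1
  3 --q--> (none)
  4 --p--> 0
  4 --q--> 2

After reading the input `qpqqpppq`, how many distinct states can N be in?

Start: {0}
read q: {2}
read p: {4}
read q: {2}
read q: {0, 1}
read p: {1, 2}
read p: {2, 4}
read p: {0, 4}
read q: {2}
Final reachable set {2} has 1 state.

1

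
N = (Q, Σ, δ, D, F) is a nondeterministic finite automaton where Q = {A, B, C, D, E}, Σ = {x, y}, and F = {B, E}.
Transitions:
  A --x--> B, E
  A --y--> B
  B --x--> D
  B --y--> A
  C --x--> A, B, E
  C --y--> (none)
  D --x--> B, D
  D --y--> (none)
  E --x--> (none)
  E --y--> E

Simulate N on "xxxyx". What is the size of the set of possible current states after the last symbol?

2

Start: {D}
read x: {B, D}
read x: {B, D}
read x: {B, D}
read y: {A}
read x: {B, E}
Final reachable set {B, E} has 2 states.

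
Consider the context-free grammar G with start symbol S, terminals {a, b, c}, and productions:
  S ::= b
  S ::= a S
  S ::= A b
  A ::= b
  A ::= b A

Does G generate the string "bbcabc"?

no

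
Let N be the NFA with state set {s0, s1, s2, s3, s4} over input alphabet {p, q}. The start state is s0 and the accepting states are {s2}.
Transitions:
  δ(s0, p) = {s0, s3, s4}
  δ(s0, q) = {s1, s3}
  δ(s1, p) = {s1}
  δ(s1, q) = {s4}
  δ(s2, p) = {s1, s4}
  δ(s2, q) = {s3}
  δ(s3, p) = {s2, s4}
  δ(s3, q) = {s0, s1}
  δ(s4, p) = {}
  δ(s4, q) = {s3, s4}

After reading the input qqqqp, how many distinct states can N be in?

Start: {s0}
read q: {s1, s3}
read q: {s0, s1, s4}
read q: {s1, s3, s4}
read q: {s0, s1, s3, s4}
read p: {s0, s1, s2, s3, s4}
Final reachable set {s0, s1, s2, s3, s4} has 5 states.

5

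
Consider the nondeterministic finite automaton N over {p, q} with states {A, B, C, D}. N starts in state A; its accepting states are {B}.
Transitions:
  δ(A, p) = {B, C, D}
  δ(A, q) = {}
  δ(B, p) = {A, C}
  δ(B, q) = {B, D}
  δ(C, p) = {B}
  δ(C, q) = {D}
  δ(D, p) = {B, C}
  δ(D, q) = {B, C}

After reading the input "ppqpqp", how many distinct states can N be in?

3

Start: {A}
read p: {B, C, D}
read p: {A, B, C}
read q: {B, D}
read p: {A, B, C}
read q: {B, D}
read p: {A, B, C}
Final reachable set {A, B, C} has 3 states.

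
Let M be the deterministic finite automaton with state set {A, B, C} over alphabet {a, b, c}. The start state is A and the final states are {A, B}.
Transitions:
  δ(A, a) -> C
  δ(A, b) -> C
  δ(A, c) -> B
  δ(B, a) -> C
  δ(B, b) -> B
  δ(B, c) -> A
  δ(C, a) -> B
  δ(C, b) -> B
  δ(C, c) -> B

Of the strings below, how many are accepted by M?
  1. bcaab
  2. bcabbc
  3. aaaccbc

3

bcaab: accepted
bcabbc: accepted
aaaccbc: accepted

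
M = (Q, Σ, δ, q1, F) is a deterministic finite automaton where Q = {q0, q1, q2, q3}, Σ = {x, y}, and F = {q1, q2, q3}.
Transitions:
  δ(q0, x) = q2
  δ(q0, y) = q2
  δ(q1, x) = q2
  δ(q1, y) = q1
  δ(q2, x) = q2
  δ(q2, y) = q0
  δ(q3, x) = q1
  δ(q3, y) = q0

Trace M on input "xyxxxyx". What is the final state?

q2

q1 --x--> q2
q2 --y--> q0
q0 --x--> q2
q2 --x--> q2
q2 --x--> q2
q2 --y--> q0
q0 --x--> q2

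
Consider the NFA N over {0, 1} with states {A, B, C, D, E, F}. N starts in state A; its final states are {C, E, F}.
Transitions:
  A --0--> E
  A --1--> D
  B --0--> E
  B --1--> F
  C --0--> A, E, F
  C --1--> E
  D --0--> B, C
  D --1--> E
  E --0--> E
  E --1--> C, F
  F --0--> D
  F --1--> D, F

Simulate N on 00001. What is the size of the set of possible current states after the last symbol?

2

Start: {A}
read 0: {E}
read 0: {E}
read 0: {E}
read 0: {E}
read 1: {C, F}
Final reachable set {C, F} has 2 states.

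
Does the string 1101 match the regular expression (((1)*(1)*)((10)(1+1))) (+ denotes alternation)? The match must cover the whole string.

yes

Split as 1·101: ((1)*(1)*) matches 1 and ((10)(1+1)) matches 101.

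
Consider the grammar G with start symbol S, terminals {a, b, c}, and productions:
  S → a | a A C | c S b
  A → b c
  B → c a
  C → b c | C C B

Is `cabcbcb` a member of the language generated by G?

S ⇒ cSb ⇒ caACb ⇒ cabcCb ⇒ cabcbcb

yes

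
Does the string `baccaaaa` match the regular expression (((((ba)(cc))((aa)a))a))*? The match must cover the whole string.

yes

Split into 1 piece baccaaaa; each matches ((((ba)(cc))((aa)a))a).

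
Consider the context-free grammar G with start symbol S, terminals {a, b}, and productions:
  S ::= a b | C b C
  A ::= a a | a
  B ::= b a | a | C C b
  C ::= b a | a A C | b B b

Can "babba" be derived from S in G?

yes

S ⇒ CbC ⇒ babC ⇒ babba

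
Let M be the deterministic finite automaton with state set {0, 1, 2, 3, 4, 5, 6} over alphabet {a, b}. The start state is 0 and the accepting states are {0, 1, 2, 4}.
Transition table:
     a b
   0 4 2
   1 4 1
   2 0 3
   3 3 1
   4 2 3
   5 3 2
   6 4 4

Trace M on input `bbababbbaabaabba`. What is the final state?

4

0 --b--> 2
2 --b--> 3
3 --a--> 3
3 --b--> 1
1 --a--> 4
4 --b--> 3
3 --b--> 1
1 --b--> 1
1 --a--> 4
4 --a--> 2
2 --b--> 3
3 --a--> 3
3 --a--> 3
3 --b--> 1
1 --b--> 1
1 --a--> 4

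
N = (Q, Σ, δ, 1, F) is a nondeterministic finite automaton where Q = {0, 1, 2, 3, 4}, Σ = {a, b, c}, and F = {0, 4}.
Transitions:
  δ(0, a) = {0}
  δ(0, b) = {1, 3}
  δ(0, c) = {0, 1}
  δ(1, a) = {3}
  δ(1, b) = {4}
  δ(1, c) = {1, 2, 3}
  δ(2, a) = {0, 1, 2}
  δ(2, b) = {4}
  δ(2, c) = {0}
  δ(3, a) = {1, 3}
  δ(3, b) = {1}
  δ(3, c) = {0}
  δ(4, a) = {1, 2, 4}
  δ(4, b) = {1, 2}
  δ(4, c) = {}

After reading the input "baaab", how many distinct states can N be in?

Start: {1}
read b: {4}
read a: {1, 2, 4}
read a: {0, 1, 2, 3, 4}
read a: {0, 1, 2, 3, 4}
read b: {1, 2, 3, 4}
Final reachable set {1, 2, 3, 4} has 4 states.

4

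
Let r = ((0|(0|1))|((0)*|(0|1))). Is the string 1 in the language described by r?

The left alternative (0|(0|1)) matches 1.

yes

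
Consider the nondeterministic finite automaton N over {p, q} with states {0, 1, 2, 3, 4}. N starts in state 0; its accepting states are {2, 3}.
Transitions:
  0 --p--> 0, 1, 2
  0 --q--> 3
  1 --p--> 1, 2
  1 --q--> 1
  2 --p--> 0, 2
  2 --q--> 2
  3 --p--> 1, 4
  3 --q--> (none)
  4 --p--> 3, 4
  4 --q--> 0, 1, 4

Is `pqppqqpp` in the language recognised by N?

accepted

Start: {0}
read p: {0, 1, 2}
read q: {1, 2, 3}
read p: {0, 1, 2, 4}
read p: {0, 1, 2, 3, 4}
read q: {0, 1, 2, 3, 4}
read q: {0, 1, 2, 3, 4}
read p: {0, 1, 2, 3, 4}
read p: {0, 1, 2, 3, 4}
Reachable ∩ accepting = {2, 3} — nonempty.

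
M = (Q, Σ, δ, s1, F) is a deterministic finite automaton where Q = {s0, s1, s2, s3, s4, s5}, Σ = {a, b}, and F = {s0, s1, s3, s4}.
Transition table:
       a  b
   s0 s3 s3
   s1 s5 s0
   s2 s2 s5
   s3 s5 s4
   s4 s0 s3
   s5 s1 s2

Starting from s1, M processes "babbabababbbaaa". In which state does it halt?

s5

s1 --b--> s0
s0 --a--> s3
s3 --b--> s4
s4 --b--> s3
s3 --a--> s5
s5 --b--> s2
s2 --a--> s2
s2 --b--> s5
s5 --a--> s1
s1 --b--> s0
s0 --b--> s3
s3 --b--> s4
s4 --a--> s0
s0 --a--> s3
s3 --a--> s5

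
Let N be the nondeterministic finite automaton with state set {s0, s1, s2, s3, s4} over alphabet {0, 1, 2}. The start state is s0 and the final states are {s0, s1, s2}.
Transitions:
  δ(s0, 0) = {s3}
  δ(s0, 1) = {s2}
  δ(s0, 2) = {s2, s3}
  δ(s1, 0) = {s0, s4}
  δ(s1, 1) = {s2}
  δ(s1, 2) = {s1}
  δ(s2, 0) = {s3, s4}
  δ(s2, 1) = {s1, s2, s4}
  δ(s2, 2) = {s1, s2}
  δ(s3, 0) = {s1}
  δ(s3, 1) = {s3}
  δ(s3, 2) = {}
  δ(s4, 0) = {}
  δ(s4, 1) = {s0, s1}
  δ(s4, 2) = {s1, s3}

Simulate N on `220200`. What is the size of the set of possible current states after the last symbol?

4

Start: {s0}
read 2: {s2, s3}
read 2: {s1, s2}
read 0: {s0, s3, s4}
read 2: {s1, s2, s3}
read 0: {s0, s1, s3, s4}
read 0: {s0, s1, s3, s4}
Final reachable set {s0, s1, s3, s4} has 4 states.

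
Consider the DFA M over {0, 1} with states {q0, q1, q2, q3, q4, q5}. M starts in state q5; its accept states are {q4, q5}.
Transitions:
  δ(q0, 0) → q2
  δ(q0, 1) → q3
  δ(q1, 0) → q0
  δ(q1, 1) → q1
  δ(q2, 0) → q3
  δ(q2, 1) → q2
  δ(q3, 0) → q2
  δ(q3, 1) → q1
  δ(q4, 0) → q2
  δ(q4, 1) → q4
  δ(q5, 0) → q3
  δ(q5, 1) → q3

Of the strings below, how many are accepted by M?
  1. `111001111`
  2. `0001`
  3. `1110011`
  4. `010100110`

0

`111001111`: rejected
`0001`: rejected
`1110011`: rejected
`010100110`: rejected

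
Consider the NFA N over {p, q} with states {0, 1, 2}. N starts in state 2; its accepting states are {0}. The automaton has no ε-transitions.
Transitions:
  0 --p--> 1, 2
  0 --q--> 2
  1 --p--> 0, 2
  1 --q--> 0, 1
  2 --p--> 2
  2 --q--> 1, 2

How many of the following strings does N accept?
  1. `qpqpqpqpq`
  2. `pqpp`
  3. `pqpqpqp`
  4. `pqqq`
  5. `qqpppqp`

3

`qpqpqpqpq`: rejected
`pqpp`: rejected
`pqpqpqp`: accepted
`pqqq`: accepted
`qqpppqp`: accepted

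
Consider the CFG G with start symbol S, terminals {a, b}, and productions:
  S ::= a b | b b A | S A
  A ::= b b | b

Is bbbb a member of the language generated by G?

yes

S ⇒ bbA ⇒ bbbb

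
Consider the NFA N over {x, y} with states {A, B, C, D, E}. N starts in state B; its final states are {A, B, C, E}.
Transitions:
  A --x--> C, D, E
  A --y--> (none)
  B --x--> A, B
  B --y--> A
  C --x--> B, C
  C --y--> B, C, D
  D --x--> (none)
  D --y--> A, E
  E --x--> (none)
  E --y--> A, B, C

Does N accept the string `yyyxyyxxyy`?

Start: {B}
read y: {A}
read y: {}
The reachable set is empty and stays empty for the remaining 8 symbols.
Reachable ∩ accepting = {} — empty.

rejected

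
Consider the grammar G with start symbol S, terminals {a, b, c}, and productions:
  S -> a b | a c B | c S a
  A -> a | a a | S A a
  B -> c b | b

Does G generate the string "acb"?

S ⇒ acB ⇒ acb

yes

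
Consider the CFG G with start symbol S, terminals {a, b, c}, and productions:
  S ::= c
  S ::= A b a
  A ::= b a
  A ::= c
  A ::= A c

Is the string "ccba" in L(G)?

S ⇒ Aba ⇒ Acba ⇒ ccba

yes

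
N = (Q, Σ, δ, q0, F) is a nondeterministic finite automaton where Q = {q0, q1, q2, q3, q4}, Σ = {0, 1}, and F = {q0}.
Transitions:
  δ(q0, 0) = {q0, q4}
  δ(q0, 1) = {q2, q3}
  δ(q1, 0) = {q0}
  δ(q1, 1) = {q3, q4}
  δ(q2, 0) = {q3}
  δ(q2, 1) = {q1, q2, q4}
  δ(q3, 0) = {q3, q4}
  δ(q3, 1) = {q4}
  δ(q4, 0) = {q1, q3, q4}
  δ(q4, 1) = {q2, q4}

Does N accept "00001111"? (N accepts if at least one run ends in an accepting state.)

Start: {q0}
read 0: {q0, q4}
read 0: {q0, q1, q3, q4}
read 0: {q0, q1, q3, q4}
read 0: {q0, q1, q3, q4}
read 1: {q2, q3, q4}
read 1: {q1, q2, q4}
read 1: {q1, q2, q3, q4}
read 1: {q1, q2, q3, q4}
Reachable ∩ accepting = {} — empty.

rejected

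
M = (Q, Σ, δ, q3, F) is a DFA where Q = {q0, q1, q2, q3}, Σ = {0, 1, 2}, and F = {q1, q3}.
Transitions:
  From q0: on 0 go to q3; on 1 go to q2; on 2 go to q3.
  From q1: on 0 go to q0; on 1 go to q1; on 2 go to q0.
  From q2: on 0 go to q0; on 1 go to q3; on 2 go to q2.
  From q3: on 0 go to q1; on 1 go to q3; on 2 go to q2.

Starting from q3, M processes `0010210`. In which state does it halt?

q3 --0--> q1
q1 --0--> q0
q0 --1--> q2
q2 --0--> q0
q0 --2--> q3
q3 --1--> q3
q3 --0--> q1

q1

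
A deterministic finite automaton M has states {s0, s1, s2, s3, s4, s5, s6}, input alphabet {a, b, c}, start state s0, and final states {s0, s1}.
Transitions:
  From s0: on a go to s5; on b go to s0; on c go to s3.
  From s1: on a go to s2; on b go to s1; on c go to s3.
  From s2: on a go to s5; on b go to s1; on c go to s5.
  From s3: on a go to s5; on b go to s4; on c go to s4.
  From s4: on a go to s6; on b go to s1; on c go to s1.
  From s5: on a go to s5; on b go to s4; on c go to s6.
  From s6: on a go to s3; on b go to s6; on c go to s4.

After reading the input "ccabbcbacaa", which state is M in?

s0 --c--> s3
s3 --c--> s4
s4 --a--> s6
s6 --b--> s6
s6 --b--> s6
s6 --c--> s4
s4 --b--> s1
s1 --a--> s2
s2 --c--> s5
s5 --a--> s5
s5 --a--> s5

s5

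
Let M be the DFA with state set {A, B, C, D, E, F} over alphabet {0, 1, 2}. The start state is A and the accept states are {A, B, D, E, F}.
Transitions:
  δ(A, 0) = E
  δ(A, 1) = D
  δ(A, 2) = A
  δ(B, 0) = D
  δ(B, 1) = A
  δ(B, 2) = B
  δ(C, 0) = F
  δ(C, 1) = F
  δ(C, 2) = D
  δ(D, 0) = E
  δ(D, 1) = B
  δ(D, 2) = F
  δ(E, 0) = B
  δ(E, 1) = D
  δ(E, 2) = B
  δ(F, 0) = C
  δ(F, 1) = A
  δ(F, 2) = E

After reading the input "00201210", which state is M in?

E

A --0--> E
E --0--> B
B --2--> B
B --0--> D
D --1--> B
B --2--> B
B --1--> A
A --0--> E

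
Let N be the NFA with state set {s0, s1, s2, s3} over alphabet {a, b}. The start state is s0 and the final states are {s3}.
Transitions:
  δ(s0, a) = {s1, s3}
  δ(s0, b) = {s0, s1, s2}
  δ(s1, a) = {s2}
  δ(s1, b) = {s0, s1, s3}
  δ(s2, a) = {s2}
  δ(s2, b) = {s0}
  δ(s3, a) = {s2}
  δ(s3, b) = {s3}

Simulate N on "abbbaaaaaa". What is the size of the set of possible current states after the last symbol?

1

Start: {s0}
read a: {s1, s3}
read b: {s0, s1, s3}
read b: {s0, s1, s2, s3}
read b: {s0, s1, s2, s3}
read a: {s1, s2, s3}
read a: {s2}
read a: {s2}
read a: {s2}
read a: {s2}
read a: {s2}
Final reachable set {s2} has 1 state.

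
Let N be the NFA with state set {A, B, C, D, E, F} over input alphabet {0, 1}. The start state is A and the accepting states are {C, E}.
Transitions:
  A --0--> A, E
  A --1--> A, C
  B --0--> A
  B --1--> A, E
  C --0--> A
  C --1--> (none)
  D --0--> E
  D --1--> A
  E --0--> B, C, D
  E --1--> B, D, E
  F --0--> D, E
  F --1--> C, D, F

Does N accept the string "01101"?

accepted

Start: {A}
read 0: {A, E}
read 1: {A, B, C, D, E}
read 1: {A, B, C, D, E}
read 0: {A, B, C, D, E}
read 1: {A, B, C, D, E}
Reachable ∩ accepting = {C, E} — nonempty.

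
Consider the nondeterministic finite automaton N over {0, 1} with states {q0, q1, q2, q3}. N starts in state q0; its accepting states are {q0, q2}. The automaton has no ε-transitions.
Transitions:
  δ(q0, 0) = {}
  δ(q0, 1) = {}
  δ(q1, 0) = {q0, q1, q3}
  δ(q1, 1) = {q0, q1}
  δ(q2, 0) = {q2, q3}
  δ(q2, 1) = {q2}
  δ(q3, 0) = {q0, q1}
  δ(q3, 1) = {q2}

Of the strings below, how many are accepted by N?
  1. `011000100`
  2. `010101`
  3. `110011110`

`011000100`: rejected
`010101`: rejected
`110011110`: rejected

0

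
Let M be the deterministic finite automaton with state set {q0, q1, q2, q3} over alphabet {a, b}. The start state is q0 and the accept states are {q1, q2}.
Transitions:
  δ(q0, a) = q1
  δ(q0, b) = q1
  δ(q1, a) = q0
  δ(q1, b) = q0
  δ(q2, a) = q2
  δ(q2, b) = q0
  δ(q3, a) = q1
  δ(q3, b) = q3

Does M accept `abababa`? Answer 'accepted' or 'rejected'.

q0 --a--> q1
q1 --b--> q0
q0 --a--> q1
q1 --b--> q0
q0 --a--> q1
q1 --b--> q0
q0 --a--> q1
End in state q1, which is an accepting state.

accepted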